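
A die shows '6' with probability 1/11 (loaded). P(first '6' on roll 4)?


Geometric: P(X=4) = (1-p)^(k-1)×p = (10/11)^3×1/11 = 1000/14641

P(X=4) = 1000/14641 ≈ 6.83%


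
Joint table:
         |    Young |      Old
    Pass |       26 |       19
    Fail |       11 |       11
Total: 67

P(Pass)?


P(Pass) = (26+19)/67 = 45/67

P(Pass) = 45/67 ≈ 67.16%


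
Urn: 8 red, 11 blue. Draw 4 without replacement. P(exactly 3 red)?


Hypergeometric: C(8,3)×C(11,1)/C(19,4)
= 56×11/3876 = 154/969

P(X=3) = 154/969 ≈ 15.89%


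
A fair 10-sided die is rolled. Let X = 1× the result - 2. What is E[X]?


E[die] = (1+10)/2 = 11/2
E[X] = 1×11/2 - 2 = 7/2

E[X] = 7/2


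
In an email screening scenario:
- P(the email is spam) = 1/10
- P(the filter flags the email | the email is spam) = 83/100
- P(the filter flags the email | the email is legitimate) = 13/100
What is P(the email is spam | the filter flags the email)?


Using Bayes' theorem:
P(A|B) = P(B|A)·P(A) / P(B)

P(the filter flags the email) = 83/100 × 1/10 + 13/100 × 9/10
= 83/1000 + 117/1000 = 1/5

P(the email is spam|the filter flags the email) = (83/1000) / (1/5) = 83/200

P(the email is spam|the filter flags the email) = 83/200 ≈ 41.50%


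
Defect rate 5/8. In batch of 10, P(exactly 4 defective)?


Binomial: P(X=4) = C(10,4)×p^4×(1-p)^6
= 210 × 625/4096 × 729/262144 = 47840625/536870912

P(X=4) = 47840625/536870912 ≈ 8.91%


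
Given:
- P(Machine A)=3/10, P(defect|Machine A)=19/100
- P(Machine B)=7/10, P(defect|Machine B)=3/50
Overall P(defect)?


P(B) = Σ P(B|Aᵢ)×P(Aᵢ)
  19/100×3/10 = 57/1000
  3/50×7/10 = 21/500
Sum = 99/1000

P(defect) = 99/1000 ≈ 9.90%


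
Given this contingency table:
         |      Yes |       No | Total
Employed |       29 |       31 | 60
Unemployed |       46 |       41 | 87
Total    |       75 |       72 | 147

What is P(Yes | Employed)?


P(Yes | Employed) = 29/(29+31) = 29/60

P(Yes|Employed) = 29/60 ≈ 48.33%


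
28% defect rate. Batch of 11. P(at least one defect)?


P(all good) = (18/25)^11 = 64268410079232/2384185791015625
P(≥1 defect) = 2319917380936393/2384185791015625

P = 2319917380936393/2384185791015625 ≈ 97.30%


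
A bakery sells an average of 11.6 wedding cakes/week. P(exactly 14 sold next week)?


Poisson(λ=11.6): P(X=14) = e^(-λ)×λ^k/k!
= e^(-11.6) × 11.6^14 / 14!
≈ 9.166087736e-06 × 7.98751798749e+14 / 87178291200 ≈ 0.083982

P(X=14) ≈ 0.083982 ≈ 8.40%


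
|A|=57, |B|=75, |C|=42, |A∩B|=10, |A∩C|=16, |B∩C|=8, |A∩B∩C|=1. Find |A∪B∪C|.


|A∪B∪C| = 57+75+42-10-16-8+1 = 141

|A∪B∪C| = 141


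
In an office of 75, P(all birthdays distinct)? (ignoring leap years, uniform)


P(all different) = Π(365-i)/365 for i=0..74
= (365/365)×(364/365)×...×(291/365)
= 0.000280

P ≈ 0.0003 ≈ 0.03%


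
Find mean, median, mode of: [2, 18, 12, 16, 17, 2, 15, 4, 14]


Sorted: [2, 2, 4, 12, 14, 15, 16, 17, 18]
Mean = 100/9
Median = 14
Freq: {2: 2, 18: 1, 12: 1, 16: 1, 17: 1, 15: 1, 4: 1, 14: 1}
Mode: [2]

Mean=100/9, Median=14, Mode=2


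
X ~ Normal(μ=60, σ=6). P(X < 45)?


z = (45-60)/6 = -2.5
P(Z < -2.5) = 0.0062

P(X < 45) ≈ 0.0062


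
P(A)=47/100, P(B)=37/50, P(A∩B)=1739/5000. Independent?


P(A)×P(B) = 1739/5000
P(A∩B) = 1739/5000
Equal ✓ → Independent

Yes, independent


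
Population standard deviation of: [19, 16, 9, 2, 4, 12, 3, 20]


Mean = 85/8
  (19-85/8)²=4489/64
  (16-85/8)²=1849/64
  (9-85/8)²=169/64
  (2-85/8)²=4761/64
  (4-85/8)²=2809/64
  (12-85/8)²=121/64
  (3-85/8)²=3721/64
  (20-85/8)²=5625/64
Σ(x-μ)² = 2943/8
σ² = (2943/8)/8 = 2943/64

σ = √(2943/64) ≈ 6.7812


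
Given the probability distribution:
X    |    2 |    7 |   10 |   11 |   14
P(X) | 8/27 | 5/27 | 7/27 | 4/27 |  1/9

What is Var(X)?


E[X] = 23/3
E[X²] = 683/9
Var(X) = E[X²] - (E[X])² = 683/9 - 529/9 = 154/9

Var(X) = 154/9 ≈ 17.1111


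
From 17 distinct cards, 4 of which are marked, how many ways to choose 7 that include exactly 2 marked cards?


Choose 2 of the 4 marked cards and 5 of the other 13 cards:
C(4,2)×C(13,5) = 6×1287 = 7722

7722


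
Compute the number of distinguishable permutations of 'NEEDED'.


Letters: 6, freq: {'N': 1, 'E': 3, 'D': 2}
6!/(1!×3!×2!) = 720/12 = 60

60


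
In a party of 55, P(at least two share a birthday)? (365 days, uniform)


P(all different) = Π(365-i)/365 for i=0..54
= 0.013738
P(match) = 1 - 0.013738 = 0.986262

P ≈ 0.9863 ≈ 98.63%


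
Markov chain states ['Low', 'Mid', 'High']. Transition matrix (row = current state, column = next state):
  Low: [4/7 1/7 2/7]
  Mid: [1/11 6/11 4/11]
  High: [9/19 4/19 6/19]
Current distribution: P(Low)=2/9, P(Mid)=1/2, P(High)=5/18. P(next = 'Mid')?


P(next=Mid) = Σᵢ P(now=i)×P(i→Mid)
= 2/9×1/7 + 1/2×6/11 + 5/18×4/19
= 2/63 + 3/11 + 10/171 = 531/1463

P = 531/1463 ≈ 0.3630


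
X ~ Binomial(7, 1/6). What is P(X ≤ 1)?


P(X ≤ 1) = Σ P(X=i) for i=0..1
P(X=0) = 78125/279936
P(X=1) = 109375/279936
Sum = 15625/23328

P(X ≤ 1) = 15625/23328 ≈ 66.98%


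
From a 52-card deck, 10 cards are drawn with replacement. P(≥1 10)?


P(not a 10) = 48/52 = 12/13
P(none in 10 draws) = (12/13)^10 = 61917364224/137858491849
P(≥1 10) = 1 - 61917364224/137858491849 = 75941127625/137858491849

P = 75941127625/137858491849 ≈ 55.09%


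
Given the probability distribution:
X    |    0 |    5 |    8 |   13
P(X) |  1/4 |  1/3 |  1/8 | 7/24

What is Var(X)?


E[X] = 155/24
E[X²] = 525/8
Var(X) = E[X²] - (E[X])² = 525/8 - 24025/576 = 13775/576

Var(X) = 13775/576 ≈ 23.9149


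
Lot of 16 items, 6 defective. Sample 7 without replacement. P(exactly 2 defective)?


Hypergeometric: C(6,2)×C(10,5)/C(16,7)
= 15×252/11440 = 189/572

P(X=2) = 189/572 ≈ 33.04%


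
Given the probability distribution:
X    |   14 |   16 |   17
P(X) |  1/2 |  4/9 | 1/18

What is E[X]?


E[X] = Σ x·P(X=x)
= (14)×(1/2) + (16)×(4/9) + (17)×(1/18)
= 271/18

E[X] = 271/18


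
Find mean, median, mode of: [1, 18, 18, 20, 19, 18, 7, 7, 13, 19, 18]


Sorted: [1, 7, 7, 13, 18, 18, 18, 18, 19, 19, 20]
Mean = 158/11
Median = 18
Freq: {1: 1, 18: 4, 20: 1, 19: 2, 7: 2, 13: 1}
Mode: [18]

Mean=158/11, Median=18, Mode=18


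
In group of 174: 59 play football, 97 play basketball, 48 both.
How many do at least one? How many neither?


|A∪B| = 59+97-48 = 108
Neither = 174-108 = 66

At least one: 108; Neither: 66


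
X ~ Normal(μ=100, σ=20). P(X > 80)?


z = (80-100)/20 = -1.0
P(X > 80) = 1 - P(Z ≤ -1.0) = 1 - 0.1587 = 0.8413

P(X > 80) ≈ 0.8413


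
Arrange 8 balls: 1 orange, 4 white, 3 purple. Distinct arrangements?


8!/(1!×4!×3!) = 280

280


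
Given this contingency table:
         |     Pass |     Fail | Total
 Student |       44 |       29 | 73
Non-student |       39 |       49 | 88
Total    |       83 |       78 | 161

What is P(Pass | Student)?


P(Pass | Student) = 44/(44+29) = 44/73

P(Pass|Student) = 44/73 ≈ 60.27%


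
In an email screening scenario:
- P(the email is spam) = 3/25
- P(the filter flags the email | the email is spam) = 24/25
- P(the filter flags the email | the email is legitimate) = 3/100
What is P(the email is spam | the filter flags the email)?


Using Bayes' theorem:
P(A|B) = P(B|A)·P(A) / P(B)

P(the filter flags the email) = 24/25 × 3/25 + 3/100 × 22/25
= 72/625 + 33/1250 = 177/1250

P(the email is spam|the filter flags the email) = (72/625) / (177/1250) = 48/59

P(the email is spam|the filter flags the email) = 48/59 ≈ 81.36%


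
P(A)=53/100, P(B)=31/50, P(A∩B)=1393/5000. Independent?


P(A)×P(B) = 1643/5000
P(A∩B) = 1393/5000
Not equal → NOT independent

No, not independent


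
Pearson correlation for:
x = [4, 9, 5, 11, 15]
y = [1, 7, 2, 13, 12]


n=5, Σx=44, Σy=35, Σxy=400, Σx²=468, Σy²=367
r = (5×400 - 44×35)/√((5×468 - 44²)(5×367 - 35²))
= 460/√(404×610) = 460/√246440 ≈ 460/496.4272 ≈ 0.9266

r ≈ 0.9266


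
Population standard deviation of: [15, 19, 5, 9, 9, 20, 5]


Mean = 82/7
  (15-82/7)²=529/49
  (19-82/7)²=2601/49
  (5-82/7)²=2209/49
  (9-82/7)²=361/49
  (9-82/7)²=361/49
  (20-82/7)²=3364/49
  (5-82/7)²=2209/49
Σ(x-μ)² = 1662/7
σ² = (1662/7)/7 = 1662/49

σ = √(1662/49) ≈ 5.8239


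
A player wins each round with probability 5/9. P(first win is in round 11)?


Geometric: P(X=11) = (1-p)^(k-1)×p = (4/9)^10×5/9 = 5242880/31381059609

P(X=11) = 5242880/31381059609 ≈ 0.02%


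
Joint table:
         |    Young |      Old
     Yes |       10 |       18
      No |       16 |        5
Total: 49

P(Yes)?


P(Yes) = (10+18)/49 = 28/49 = 4/7

P(Yes) = 4/7 ≈ 57.14%


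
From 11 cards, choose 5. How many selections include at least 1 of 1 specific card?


Complement: C(11,5) - C(10,5) = 462 - 252 = 210

210


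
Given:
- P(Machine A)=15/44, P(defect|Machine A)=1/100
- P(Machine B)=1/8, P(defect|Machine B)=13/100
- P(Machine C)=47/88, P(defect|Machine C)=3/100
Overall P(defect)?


P(B) = Σ P(B|Aᵢ)×P(Aᵢ)
  1/100×15/44 = 3/880
  13/100×1/8 = 13/800
  3/100×47/88 = 141/8800
Sum = 157/4400

P(defect) = 157/4400 ≈ 3.57%


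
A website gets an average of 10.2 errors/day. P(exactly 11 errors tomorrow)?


Poisson(λ=10.2): P(X=11) = e^(-λ)×λ^k/k!
= e^(-10.2) × 10.2^11 / 11!
≈ 3.717031868e-05 × 124337430839 / 39916800 ≈ 0.115782

P(X=11) ≈ 0.115782 ≈ 11.58%


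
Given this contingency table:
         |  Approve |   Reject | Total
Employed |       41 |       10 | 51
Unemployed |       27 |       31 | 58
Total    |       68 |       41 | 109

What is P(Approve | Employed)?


P(Approve | Employed) = 41/(41+10) = 41/51

P(Approve|Employed) = 41/51 ≈ 80.39%


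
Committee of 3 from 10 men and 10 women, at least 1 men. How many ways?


Count by #men:
  1M,2W: C(10,1)×C(10,2)=450
  2M,1W: C(10,2)×C(10,1)=450
  3M,0W: C(10,3)×C(10,0)=120
Total = 1020

1020


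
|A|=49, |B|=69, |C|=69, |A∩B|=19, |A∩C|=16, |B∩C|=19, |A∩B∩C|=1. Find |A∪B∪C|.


|A∪B∪C| = 49+69+69-19-16-19+1 = 134

|A∪B∪C| = 134


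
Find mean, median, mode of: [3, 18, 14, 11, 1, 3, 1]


Sorted: [1, 1, 3, 3, 11, 14, 18]
Mean = 51/7
Median = 3
Freq: {3: 2, 18: 1, 14: 1, 11: 1, 1: 2}
Mode: [1, 3]

Mean=51/7, Median=3, Mode=[1, 3]


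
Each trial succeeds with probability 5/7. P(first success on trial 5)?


Geometric: P(X=5) = (1-p)^(k-1)×p = (2/7)^4×5/7 = 80/16807

P(X=5) = 80/16807 ≈ 0.48%


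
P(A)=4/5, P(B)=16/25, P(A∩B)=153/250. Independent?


P(A)×P(B) = 64/125
P(A∩B) = 153/250
Not equal → NOT independent

No, not independent


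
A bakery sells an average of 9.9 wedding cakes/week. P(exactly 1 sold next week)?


Poisson(λ=9.9): P(X=1) = e^(-λ)×λ^k/k!
= e^(-9.9) × 9.9^1 / 1!
≈ 5.017468206e-05 × 9.9 / 1 ≈ 0.000497

P(X=1) ≈ 0.000497 ≈ 0.05%


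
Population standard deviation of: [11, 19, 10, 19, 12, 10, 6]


Mean = 87/7
  (11-87/7)²=100/49
  (19-87/7)²=2116/49
  (10-87/7)²=289/49
  (19-87/7)²=2116/49
  (12-87/7)²=9/49
  (10-87/7)²=289/49
  (6-87/7)²=2025/49
Σ(x-μ)² = 992/7
σ² = (992/7)/7 = 992/49

σ = √(992/49) ≈ 4.4994


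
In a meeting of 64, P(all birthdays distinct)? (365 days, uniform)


P(all different) = Π(365-i)/365 for i=0..63
= (365/365)×(364/365)×...×(302/365)
= 0.002810

P ≈ 0.0028 ≈ 0.28%


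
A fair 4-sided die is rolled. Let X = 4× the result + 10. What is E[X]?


E[die] = (1+4)/2 = 5/2
E[X] = 4×5/2 + 10 = 20

E[X] = 20


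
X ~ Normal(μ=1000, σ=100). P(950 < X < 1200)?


z₁=(950-1000)/100=-0.5, z₂=(1200-1000)/100=2.0
P = Φ(2.0) - Φ(-0.5) = 0.977250 - 0.308538 = 0.668712 ≈ 0.6687

P(950 < X < 1200) ≈ 0.6687


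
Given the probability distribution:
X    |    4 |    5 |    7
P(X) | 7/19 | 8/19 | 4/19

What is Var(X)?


E[X] = 96/19
E[X²] = 508/19
Var(X) = E[X²] - (E[X])² = 508/19 - 9216/361 = 436/361

Var(X) = 436/361 ≈ 1.2078


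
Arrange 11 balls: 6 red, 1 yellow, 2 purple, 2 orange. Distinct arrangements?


11!/(6!×1!×2!×2!) = 13860

13860


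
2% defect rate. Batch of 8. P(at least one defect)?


P(all good) = (49/50)^8 = 33232930569601/39062500000000
P(≥1 defect) = 5829569430399/39062500000000

P = 5829569430399/39062500000000 ≈ 14.92%


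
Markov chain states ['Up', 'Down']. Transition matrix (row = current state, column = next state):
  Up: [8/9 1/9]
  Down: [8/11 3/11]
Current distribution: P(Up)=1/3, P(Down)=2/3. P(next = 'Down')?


P(next=Down) = Σᵢ P(now=i)×P(i→Down)
= 1/3×1/9 + 2/3×3/11
= 1/27 + 2/11 = 65/297

P = 65/297 ≈ 0.2189


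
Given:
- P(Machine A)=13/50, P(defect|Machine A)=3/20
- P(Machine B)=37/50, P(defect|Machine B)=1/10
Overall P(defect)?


P(B) = Σ P(B|Aᵢ)×P(Aᵢ)
  3/20×13/50 = 39/1000
  1/10×37/50 = 37/500
Sum = 113/1000

P(defect) = 113/1000 ≈ 11.30%


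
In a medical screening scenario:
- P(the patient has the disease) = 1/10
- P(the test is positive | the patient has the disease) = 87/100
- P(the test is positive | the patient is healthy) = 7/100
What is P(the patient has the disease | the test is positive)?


Using Bayes' theorem:
P(A|B) = P(B|A)·P(A) / P(B)

P(the test is positive) = 87/100 × 1/10 + 7/100 × 9/10
= 87/1000 + 63/1000 = 3/20

P(the patient has the disease|the test is positive) = (87/1000) / (3/20) = 29/50

P(the patient has the disease|the test is positive) = 29/50 ≈ 58.00%


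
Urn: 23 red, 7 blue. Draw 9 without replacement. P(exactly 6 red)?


Hypergeometric: C(23,6)×C(7,3)/C(30,9)
= 100947×35/14307150 = 931/3770

P(X=6) = 931/3770 ≈ 24.69%


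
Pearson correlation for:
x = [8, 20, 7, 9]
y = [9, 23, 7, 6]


n=4, Σx=44, Σy=45, Σxy=635, Σx²=594, Σy²=695
r = (4×635 - 44×45)/√((4×594 - 44²)(4×695 - 45²))
= 560/√(440×755) = 560/√332200 ≈ 560/576.3679 ≈ 0.9716

r ≈ 0.9716


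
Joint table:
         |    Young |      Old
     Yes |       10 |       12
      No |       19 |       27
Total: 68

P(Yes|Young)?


P(Yes|Young) = 10/(10+19) = 10/29

P = 10/29 ≈ 34.48%


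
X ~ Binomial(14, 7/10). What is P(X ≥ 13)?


P(X ≥ 13) = Σ P(X=i) for i=13..14
P(X=13) = 2034669218547/50000000000000
P(X=14) = 678223072849/100000000000000
Sum = 4747561509943/100000000000000

P(X ≥ 13) = 4747561509943/100000000000000 ≈ 4.75%


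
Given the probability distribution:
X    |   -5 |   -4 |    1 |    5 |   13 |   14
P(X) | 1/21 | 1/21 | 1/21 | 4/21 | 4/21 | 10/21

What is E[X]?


E[X] = Σ x·P(X=x)
= (-5)×(1/21) + (-4)×(1/21) + (1)×(1/21) + (5)×(4/21) + (13)×(4/21) + (14)×(10/21)
= 68/7

E[X] = 68/7


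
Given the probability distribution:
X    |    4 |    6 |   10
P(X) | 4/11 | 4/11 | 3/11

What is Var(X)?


E[X] = 70/11
E[X²] = 508/11
Var(X) = E[X²] - (E[X])² = 508/11 - 4900/121 = 688/121

Var(X) = 688/121 ≈ 5.6860


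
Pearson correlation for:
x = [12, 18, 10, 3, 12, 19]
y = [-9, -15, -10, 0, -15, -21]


n=6, Σx=74, Σy=-70, Σxy=-1057, Σx²=1082, Σy²=1072
r = (6×(-1057) - 74×(-70))/√((6×1082 - 74²)(6×1072 - (-70)²))
= -1162/√(1016×1532) = -1162/√1556512 ≈ -1162/1247.6025 ≈ -0.9314

r ≈ -0.9314


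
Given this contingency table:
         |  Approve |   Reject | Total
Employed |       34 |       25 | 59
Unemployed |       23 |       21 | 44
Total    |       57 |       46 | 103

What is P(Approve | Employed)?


P(Approve | Employed) = 34/(34+25) = 34/59

P(Approve|Employed) = 34/59 ≈ 57.63%


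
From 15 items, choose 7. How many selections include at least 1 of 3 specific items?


Complement: C(15,7) - C(12,7) = 6435 - 792 = 5643

5643


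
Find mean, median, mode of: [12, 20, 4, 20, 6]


Sorted: [4, 6, 12, 20, 20]
Mean = 62/5
Median = 12
Freq: {12: 1, 20: 2, 4: 1, 6: 1}
Mode: [20]

Mean=62/5, Median=12, Mode=20


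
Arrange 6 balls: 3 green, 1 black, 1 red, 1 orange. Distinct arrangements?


6!/(3!×1!×1!×1!) = 120

120


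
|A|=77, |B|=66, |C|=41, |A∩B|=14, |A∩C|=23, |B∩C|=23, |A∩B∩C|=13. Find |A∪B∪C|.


|A∪B∪C| = 77+66+41-14-23-23+13 = 137

|A∪B∪C| = 137


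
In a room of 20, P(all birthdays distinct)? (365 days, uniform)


P(all different) = Π(365-i)/365 for i=0..19
= (365/365)×(364/365)×...×(346/365)
= 0.588562

P ≈ 0.5886 ≈ 58.86%


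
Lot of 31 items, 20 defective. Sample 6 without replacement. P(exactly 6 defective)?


Hypergeometric: C(20,6)×C(11,0)/C(31,6)
= 38760×1/736281 = 12920/245427

P(X=6) = 12920/245427 ≈ 5.26%


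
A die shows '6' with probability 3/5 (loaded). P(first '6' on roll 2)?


Geometric: P(X=2) = (1-p)^(k-1)×p = (2/5)^1×3/5 = 6/25

P(X=2) = 6/25 ≈ 24.00%


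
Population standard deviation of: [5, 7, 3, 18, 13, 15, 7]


Mean = 68/7
  (5-68/7)²=1089/49
  (7-68/7)²=361/49
  (3-68/7)²=2209/49
  (18-68/7)²=3364/49
  (13-68/7)²=529/49
  (15-68/7)²=1369/49
  (7-68/7)²=361/49
Σ(x-μ)² = 1326/7
σ² = (1326/7)/7 = 1326/49

σ = √(1326/49) ≈ 5.2020


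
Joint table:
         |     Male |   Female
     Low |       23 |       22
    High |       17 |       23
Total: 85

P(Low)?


P(Low) = (23+22)/85 = 45/85 = 9/17

P(Low) = 9/17 ≈ 52.94%


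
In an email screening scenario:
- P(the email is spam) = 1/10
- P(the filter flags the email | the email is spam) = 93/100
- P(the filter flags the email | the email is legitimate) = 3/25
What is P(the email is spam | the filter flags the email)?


Using Bayes' theorem:
P(A|B) = P(B|A)·P(A) / P(B)

P(the filter flags the email) = 93/100 × 1/10 + 3/25 × 9/10
= 93/1000 + 27/250 = 201/1000

P(the email is spam|the filter flags the email) = (93/1000) / (201/1000) = 31/67

P(the email is spam|the filter flags the email) = 31/67 ≈ 46.27%


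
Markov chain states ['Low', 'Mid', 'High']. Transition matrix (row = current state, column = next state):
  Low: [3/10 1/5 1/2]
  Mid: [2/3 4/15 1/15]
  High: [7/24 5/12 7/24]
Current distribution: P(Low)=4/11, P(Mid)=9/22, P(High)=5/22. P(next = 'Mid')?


P(next=Mid) = Σᵢ P(now=i)×P(i→Mid)
= 4/11×1/5 + 9/22×4/15 + 5/22×5/12
= 4/55 + 6/55 + 25/264 = 73/264

P = 73/264 ≈ 0.2765


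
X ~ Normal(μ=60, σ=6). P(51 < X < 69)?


z₁=(51-60)/6=-1.5, z₂=(69-60)/6=1.5
P = Φ(1.5) - Φ(-1.5) = 0.933193 - 0.066807 = 0.866386 ≈ 0.8664

P(51 < X < 69) ≈ 0.8664


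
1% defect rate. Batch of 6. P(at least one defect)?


P(all good) = (99/100)^6 = 941480149401/1000000000000
P(≥1 defect) = 58519850599/1000000000000

P = 58519850599/1000000000000 ≈ 5.85%


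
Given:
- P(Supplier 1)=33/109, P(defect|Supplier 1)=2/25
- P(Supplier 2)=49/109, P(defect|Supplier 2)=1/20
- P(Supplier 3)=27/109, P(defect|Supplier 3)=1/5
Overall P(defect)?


P(B) = Σ P(B|Aᵢ)×P(Aᵢ)
  2/25×33/109 = 66/2725
  1/20×49/109 = 49/2180
  1/5×27/109 = 27/545
Sum = 1049/10900

P(defect) = 1049/10900 ≈ 9.62%


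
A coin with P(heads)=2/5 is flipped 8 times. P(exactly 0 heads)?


Binomial: P(X=0) = C(8,0)×p^0×(1-p)^8
= 1 × 1 × 6561/390625 = 6561/390625

P(X=0) = 6561/390625 ≈ 1.68%


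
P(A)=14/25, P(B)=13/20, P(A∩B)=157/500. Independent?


P(A)×P(B) = 91/250
P(A∩B) = 157/500
Not equal → NOT independent

No, not independent


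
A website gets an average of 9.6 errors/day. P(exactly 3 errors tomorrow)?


Poisson(λ=9.6): P(X=3) = e^(-λ)×λ^k/k!
= e^(-9.6) × 9.6^3 / 3!
≈ 6.772873649e-05 × 884.736 / 6 ≈ 0.009987

P(X=3) ≈ 0.009987 ≈ 1.00%


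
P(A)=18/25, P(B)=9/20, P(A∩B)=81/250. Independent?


P(A)×P(B) = 81/250
P(A∩B) = 81/250
Equal ✓ → Independent

Yes, independent


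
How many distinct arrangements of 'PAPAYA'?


Letters: 6, freq: {'P': 2, 'A': 3, 'Y': 1}
6!/(2!×3!×1!) = 720/12 = 60

60


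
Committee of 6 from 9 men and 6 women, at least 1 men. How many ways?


Count by #men:
  1M,5W: C(9,1)×C(6,5)=54
  2M,4W: C(9,2)×C(6,4)=540
  3M,3W: C(9,3)×C(6,3)=1680
  4M,2W: C(9,4)×C(6,2)=1890
  5M,1W: C(9,5)×C(6,1)=756
  6M,0W: C(9,6)×C(6,0)=84
Total = 5004

5004


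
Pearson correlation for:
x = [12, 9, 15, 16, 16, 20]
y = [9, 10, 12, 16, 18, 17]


n=6, Σx=88, Σy=82, Σxy=1262, Σx²=1362, Σy²=1194
r = (6×1262 - 88×82)/√((6×1362 - 88²)(6×1194 - 82²))
= 356/√(428×440) = 356/√188320 ≈ 356/433.9585 ≈ 0.8204

r ≈ 0.8204


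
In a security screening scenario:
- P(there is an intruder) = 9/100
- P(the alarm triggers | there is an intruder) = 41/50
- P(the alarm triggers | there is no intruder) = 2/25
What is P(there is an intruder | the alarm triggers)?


Using Bayes' theorem:
P(A|B) = P(B|A)·P(A) / P(B)

P(the alarm triggers) = 41/50 × 9/100 + 2/25 × 91/100
= 369/5000 + 91/1250 = 733/5000

P(there is an intruder|the alarm triggers) = (369/5000) / (733/5000) = 369/733

P(there is an intruder|the alarm triggers) = 369/733 ≈ 50.34%


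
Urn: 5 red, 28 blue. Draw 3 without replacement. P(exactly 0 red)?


Hypergeometric: C(5,0)×C(28,3)/C(33,3)
= 1×3276/5456 = 819/1364

P(X=0) = 819/1364 ≈ 60.04%


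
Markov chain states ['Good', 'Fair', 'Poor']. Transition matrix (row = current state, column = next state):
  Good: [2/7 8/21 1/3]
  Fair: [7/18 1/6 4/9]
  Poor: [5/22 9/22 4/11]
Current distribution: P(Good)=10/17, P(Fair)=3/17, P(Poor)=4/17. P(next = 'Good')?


P(next=Good) = Σᵢ P(now=i)×P(i→Good)
= 10/17×2/7 + 3/17×7/18 + 4/17×5/22
= 20/119 + 7/102 + 10/187 = 2279/7854

P = 2279/7854 ≈ 0.2902


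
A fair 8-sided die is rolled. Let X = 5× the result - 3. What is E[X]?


E[die] = (1+8)/2 = 9/2
E[X] = 5×9/2 - 3 = 39/2

E[X] = 39/2


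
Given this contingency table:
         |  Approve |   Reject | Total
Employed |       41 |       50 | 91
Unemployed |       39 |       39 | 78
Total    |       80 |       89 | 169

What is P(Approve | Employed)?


P(Approve | Employed) = 41/(41+50) = 41/91

P(Approve|Employed) = 41/91 ≈ 45.05%


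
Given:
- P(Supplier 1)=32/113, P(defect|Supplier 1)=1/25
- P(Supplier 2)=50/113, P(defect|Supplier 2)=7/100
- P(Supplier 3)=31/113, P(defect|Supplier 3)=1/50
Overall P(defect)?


P(B) = Σ P(B|Aᵢ)×P(Aᵢ)
  1/25×32/113 = 32/2825
  7/100×50/113 = 7/226
  1/50×31/113 = 31/5650
Sum = 27/565

P(defect) = 27/565 ≈ 4.78%


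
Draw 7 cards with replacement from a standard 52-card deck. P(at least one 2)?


P(not a 2) = 48/52 = 12/13
P(none in 7 draws) = (12/13)^7 = 35831808/62748517
P(≥1 2) = 1 - 35831808/62748517 = 26916709/62748517

P = 26916709/62748517 ≈ 42.90%


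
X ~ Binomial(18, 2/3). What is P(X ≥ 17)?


P(X ≥ 17) = Σ P(X=i) for i=17..18
P(X=17) = 262144/43046721
P(X=18) = 262144/387420489
Sum = 2621440/387420489

P(X ≥ 17) = 2621440/387420489 ≈ 0.68%


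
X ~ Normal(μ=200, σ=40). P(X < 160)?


z = (160-200)/40 = -1.0
P(Z < -1.0) = 0.1587

P(X < 160) ≈ 0.1587


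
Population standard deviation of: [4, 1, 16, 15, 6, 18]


Mean = 60/6 = 10
  (4-10)²=36
  (1-10)²=81
  (16-10)²=36
  (15-10)²=25
  (6-10)²=16
  (18-10)²=64
Σ(x-μ)² = 258
σ² = 258/6 = 43

σ = √(43) ≈ 6.5574


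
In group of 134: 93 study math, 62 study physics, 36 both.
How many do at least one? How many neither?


|A∪B| = 93+62-36 = 119
Neither = 134-119 = 15

At least one: 119; Neither: 15


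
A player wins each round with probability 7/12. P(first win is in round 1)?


Geometric: P(X=1) = (1-p)^(k-1)×p = (5/12)^0×7/12 = 7/12

P(X=1) = 7/12 ≈ 58.33%


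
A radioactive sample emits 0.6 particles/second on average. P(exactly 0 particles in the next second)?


Poisson(λ=0.6): P(X=0) = e^(-λ)×λ^k/k!
= e^(-0.6) × 0.6^0 / 0!
≈ 0.5488116361 × 1 / 1 ≈ 0.548812

P(X=0) ≈ 0.548812 ≈ 54.88%


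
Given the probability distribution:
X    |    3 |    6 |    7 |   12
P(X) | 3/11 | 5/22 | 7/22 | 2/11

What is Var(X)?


E[X] = 145/22
E[X²] = 1153/22
Var(X) = E[X²] - (E[X])² = 1153/22 - 21025/484 = 4341/484

Var(X) = 4341/484 ≈ 8.9690


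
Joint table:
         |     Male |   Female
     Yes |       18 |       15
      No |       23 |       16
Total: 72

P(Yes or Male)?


P(Yes∨Male) = P(Yes) + P(Male) - P(Yes∧Male)
= (33 + 41 - 18)/72 = 56/72 = 7/9

P = 7/9 ≈ 77.78%


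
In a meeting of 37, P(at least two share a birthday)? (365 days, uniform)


P(all different) = Π(365-i)/365 for i=0..36
= 0.151266
P(match) = 1 - 0.151266 = 0.848734

P ≈ 0.8487 ≈ 84.87%


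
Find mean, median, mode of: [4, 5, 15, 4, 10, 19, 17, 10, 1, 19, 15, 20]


Sorted: [1, 4, 4, 5, 10, 10, 15, 15, 17, 19, 19, 20]
Mean = 139/12
Median = 25/2
Freq: {4: 2, 5: 1, 15: 2, 10: 2, 19: 2, 17: 1, 1: 1, 20: 1}
Mode: [4, 10, 15, 19]

Mean=139/12, Median=25/2, Mode=[4, 10, 15, 19]


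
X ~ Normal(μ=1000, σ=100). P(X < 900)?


z = (900-1000)/100 = -1.0
P(Z < -1.0) = 0.1587

P(X < 900) ≈ 0.1587


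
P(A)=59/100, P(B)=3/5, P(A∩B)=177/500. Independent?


P(A)×P(B) = 177/500
P(A∩B) = 177/500
Equal ✓ → Independent

Yes, independent


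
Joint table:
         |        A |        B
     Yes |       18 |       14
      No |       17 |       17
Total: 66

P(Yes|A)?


P(Yes|A) = 18/(18+17) = 18/35

P = 18/35 ≈ 51.43%


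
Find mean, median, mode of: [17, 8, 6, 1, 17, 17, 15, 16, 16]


Sorted: [1, 6, 8, 15, 16, 16, 17, 17, 17]
Mean = 113/9
Median = 16
Freq: {17: 3, 8: 1, 6: 1, 1: 1, 15: 1, 16: 2}
Mode: [17]

Mean=113/9, Median=16, Mode=17


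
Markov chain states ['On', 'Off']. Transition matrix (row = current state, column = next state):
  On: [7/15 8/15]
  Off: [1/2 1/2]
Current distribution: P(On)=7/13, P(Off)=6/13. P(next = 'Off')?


P(next=Off) = Σᵢ P(now=i)×P(i→Off)
= 7/13×8/15 + 6/13×1/2
= 56/195 + 3/13 = 101/195

P = 101/195 ≈ 0.5179


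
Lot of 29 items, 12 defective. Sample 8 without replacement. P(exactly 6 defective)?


Hypergeometric: C(12,6)×C(17,2)/C(29,8)
= 924×136/4292145 = 3808/130065

P(X=6) = 3808/130065 ≈ 2.93%


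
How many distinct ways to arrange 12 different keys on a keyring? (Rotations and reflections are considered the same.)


Free circular arrangements: rotations and reflections both identified.
(n-1)!/2 = 11!/2 = 39916800/2 = 19958400

19958400


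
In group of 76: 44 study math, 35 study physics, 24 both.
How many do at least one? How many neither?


|A∪B| = 44+35-24 = 55
Neither = 76-55 = 21

At least one: 55; Neither: 21


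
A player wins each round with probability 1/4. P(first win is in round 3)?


Geometric: P(X=3) = (1-p)^(k-1)×p = (3/4)^2×1/4 = 9/64

P(X=3) = 9/64 ≈ 14.06%


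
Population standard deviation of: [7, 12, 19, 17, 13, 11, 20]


Mean = 99/7
  (7-99/7)²=2500/49
  (12-99/7)²=225/49
  (19-99/7)²=1156/49
  (17-99/7)²=400/49
  (13-99/7)²=64/49
  (11-99/7)²=484/49
  (20-99/7)²=1681/49
Σ(x-μ)² = 930/7
σ² = (930/7)/7 = 930/49

σ = √(930/49) ≈ 4.3566


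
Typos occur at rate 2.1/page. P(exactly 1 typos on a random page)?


Poisson(λ=2.1): P(X=1) = e^(-λ)×λ^k/k!
= e^(-2.1) × 2.1^1 / 1!
≈ 0.1224564283 × 2.1 / 1 ≈ 0.257158

P(X=1) ≈ 0.257158 ≈ 25.72%


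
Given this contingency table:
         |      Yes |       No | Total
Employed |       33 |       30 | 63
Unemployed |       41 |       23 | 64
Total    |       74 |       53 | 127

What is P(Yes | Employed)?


P(Yes | Employed) = 33/(33+30) = 33/63 = 11/21

P(Yes|Employed) = 11/21 ≈ 52.38%


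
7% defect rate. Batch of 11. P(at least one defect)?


P(all good) = (93/100)^11 = 4501035456767426597157/10000000000000000000000
P(≥1 defect) = 5498964543232573402843/10000000000000000000000

P = 5498964543232573402843/10000000000000000000000 ≈ 54.99%


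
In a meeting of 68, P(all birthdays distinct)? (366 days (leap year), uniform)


P(all different) = Π(366-i)/366 for i=0..67
= (366/366)×(365/366)×...×(299/366)
= 0.001299

P ≈ 0.0013 ≈ 0.13%


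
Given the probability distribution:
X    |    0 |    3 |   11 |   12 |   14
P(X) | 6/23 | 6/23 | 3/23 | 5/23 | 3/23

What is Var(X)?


E[X] = 153/23
E[X²] = 75
Var(X) = E[X²] - (E[X])² = 75 - 23409/529 = 16266/529

Var(X) = 16266/529 ≈ 30.7486


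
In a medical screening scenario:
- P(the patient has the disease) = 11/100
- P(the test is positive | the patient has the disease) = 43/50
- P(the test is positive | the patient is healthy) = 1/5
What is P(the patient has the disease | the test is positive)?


Using Bayes' theorem:
P(A|B) = P(B|A)·P(A) / P(B)

P(the test is positive) = 43/50 × 11/100 + 1/5 × 89/100
= 473/5000 + 89/500 = 1363/5000

P(the patient has the disease|the test is positive) = (473/5000) / (1363/5000) = 473/1363

P(the patient has the disease|the test is positive) = 473/1363 ≈ 34.70%


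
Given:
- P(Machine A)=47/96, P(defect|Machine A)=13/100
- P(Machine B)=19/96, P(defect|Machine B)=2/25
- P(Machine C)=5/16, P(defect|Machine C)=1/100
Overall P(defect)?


P(B) = Σ P(B|Aᵢ)×P(Aᵢ)
  13/100×47/96 = 611/9600
  2/25×19/96 = 19/1200
  1/100×5/16 = 1/320
Sum = 793/9600

P(defect) = 793/9600 ≈ 8.26%


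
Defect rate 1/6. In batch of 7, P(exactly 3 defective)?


Binomial: P(X=3) = C(7,3)×p^3×(1-p)^4
= 35 × 1/216 × 625/1296 = 21875/279936

P(X=3) = 21875/279936 ≈ 7.81%


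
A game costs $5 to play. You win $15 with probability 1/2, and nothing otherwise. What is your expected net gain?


E[gain] = (15-5)×1/2 + (-5)×1/2
= 5 - 5/2 = 5/2

Expected net gain = $5/2 ≈ $2.50


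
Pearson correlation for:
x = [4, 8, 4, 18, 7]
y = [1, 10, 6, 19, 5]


n=5, Σx=41, Σy=41, Σxy=485, Σx²=469, Σy²=523
r = (5×485 - 41×41)/√((5×469 - 41²)(5×523 - 41²))
= 744/√(664×934) = 744/√620176 ≈ 744/787.5125 ≈ 0.9447

r ≈ 0.9447


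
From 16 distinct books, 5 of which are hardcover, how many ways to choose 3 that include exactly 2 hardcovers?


Choose 2 of the 5 hardcovers and 1 of the other 11 books:
C(5,2)×C(11,1) = 10×11 = 110

110


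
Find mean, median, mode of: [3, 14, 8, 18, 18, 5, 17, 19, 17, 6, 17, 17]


Sorted: [3, 5, 6, 8, 14, 17, 17, 17, 17, 18, 18, 19]
Mean = 159/12 = 53/4
Median = 17
Freq: {3: 1, 14: 1, 8: 1, 18: 2, 5: 1, 17: 4, 19: 1, 6: 1}
Mode: [17]

Mean=53/4, Median=17, Mode=17


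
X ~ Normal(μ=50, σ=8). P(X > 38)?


z = (38-50)/8 = -1.5
P(X > 38) = 1 - P(Z ≤ -1.5) = 1 - 0.0668 = 0.9332

P(X > 38) ≈ 0.9332


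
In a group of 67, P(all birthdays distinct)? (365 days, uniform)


P(all different) = Π(365-i)/365 for i=0..66
= (365/365)×(364/365)×...×(299/365)
= 0.001560

P ≈ 0.0016 ≈ 0.16%


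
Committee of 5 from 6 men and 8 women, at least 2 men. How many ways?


Count by #men:
  2M,3W: C(6,2)×C(8,3)=840
  3M,2W: C(6,3)×C(8,2)=560
  4M,1W: C(6,4)×C(8,1)=120
  5M,0W: C(6,5)×C(8,0)=6
Total = 1526

1526


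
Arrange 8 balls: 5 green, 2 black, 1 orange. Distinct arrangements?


8!/(5!×2!×1!) = 168

168


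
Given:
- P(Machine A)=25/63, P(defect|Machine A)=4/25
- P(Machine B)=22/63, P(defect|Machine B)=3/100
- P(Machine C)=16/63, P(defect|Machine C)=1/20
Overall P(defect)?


P(B) = Σ P(B|Aᵢ)×P(Aᵢ)
  4/25×25/63 = 4/63
  3/100×22/63 = 11/1050
  1/20×16/63 = 4/315
Sum = 13/150

P(defect) = 13/150 ≈ 8.67%


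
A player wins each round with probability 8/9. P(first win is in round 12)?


Geometric: P(X=12) = (1-p)^(k-1)×p = (1/9)^11×8/9 = 8/282429536481

P(X=12) = 8/282429536481 ≈ 0.00%


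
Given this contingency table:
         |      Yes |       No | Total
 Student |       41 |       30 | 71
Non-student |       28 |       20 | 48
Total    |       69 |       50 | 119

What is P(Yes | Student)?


P(Yes | Student) = 41/(41+30) = 41/71

P(Yes|Student) = 41/71 ≈ 57.75%


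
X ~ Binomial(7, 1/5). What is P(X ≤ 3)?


P(X ≤ 3) = Σ P(X=i) for i=0..3
P(X=0) = 16384/78125
P(X=1) = 28672/78125
P(X=2) = 21504/78125
P(X=3) = 1792/15625
Sum = 15104/15625

P(X ≤ 3) = 15104/15625 ≈ 96.67%


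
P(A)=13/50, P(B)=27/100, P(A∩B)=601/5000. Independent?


P(A)×P(B) = 351/5000
P(A∩B) = 601/5000
Not equal → NOT independent

No, not independent


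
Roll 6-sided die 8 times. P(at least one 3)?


P(no 3)^8 = (5/6)^8 = 390625/1679616
P(≥1) = 1 - 390625/1679616 = 1288991/1679616

P = 1288991/1679616 ≈ 76.74%


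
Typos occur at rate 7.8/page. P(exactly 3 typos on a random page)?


Poisson(λ=7.8): P(X=3) = e^(-λ)×λ^k/k!
= e^(-7.8) × 7.8^3 / 3!
≈ 0.000409734979 × 474.552 / 6 ≈ 0.032407

P(X=3) ≈ 0.032407 ≈ 3.24%


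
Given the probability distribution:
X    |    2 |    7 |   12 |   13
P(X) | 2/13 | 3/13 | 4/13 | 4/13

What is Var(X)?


E[X] = 125/13
E[X²] = 1407/13
Var(X) = E[X²] - (E[X])² = 1407/13 - 15625/169 = 2666/169

Var(X) = 2666/169 ≈ 15.7751


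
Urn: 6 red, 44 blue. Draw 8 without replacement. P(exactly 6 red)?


Hypergeometric: C(6,6)×C(44,2)/C(50,8)
= 1×946/536878650 = 1/567525

P(X=6) = 1/567525 ≈ 0.00%


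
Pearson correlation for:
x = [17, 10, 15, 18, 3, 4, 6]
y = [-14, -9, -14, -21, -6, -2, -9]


n=7, Σx=73, Σy=-75, Σxy=-996, Σx²=999, Σy²=1035
r = (7×(-996) - 73×(-75))/√((7×999 - 73²)(7×1035 - (-75)²))
= -1497/√(1664×1620) = -1497/√2695680 ≈ -1497/1641.8526 ≈ -0.9118

r ≈ -0.9118


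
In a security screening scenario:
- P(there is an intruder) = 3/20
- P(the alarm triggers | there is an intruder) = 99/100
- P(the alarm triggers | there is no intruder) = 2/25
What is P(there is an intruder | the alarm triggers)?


Using Bayes' theorem:
P(A|B) = P(B|A)·P(A) / P(B)

P(the alarm triggers) = 99/100 × 3/20 + 2/25 × 17/20
= 297/2000 + 17/250 = 433/2000

P(there is an intruder|the alarm triggers) = (297/2000) / (433/2000) = 297/433

P(there is an intruder|the alarm triggers) = 297/433 ≈ 68.59%


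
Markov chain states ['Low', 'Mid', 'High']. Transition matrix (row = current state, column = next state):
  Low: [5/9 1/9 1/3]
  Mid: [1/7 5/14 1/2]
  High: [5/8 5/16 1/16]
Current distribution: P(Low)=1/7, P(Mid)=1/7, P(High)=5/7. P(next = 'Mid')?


P(next=Mid) = Σᵢ P(now=i)×P(i→Mid)
= 1/7×1/9 + 1/7×5/14 + 5/7×5/16
= 1/63 + 5/98 + 25/112 = 2047/7056

P = 2047/7056 ≈ 0.2901


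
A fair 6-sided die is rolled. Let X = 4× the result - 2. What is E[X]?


E[die] = (1+6)/2 = 7/2
E[X] = 4×7/2 - 2 = 12

E[X] = 12


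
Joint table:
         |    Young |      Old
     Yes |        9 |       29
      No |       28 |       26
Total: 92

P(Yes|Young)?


P(Yes|Young) = 9/(9+28) = 9/37

P = 9/37 ≈ 24.32%


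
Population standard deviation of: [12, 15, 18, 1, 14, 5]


Mean = 65/6
  (12-65/6)²=49/36
  (15-65/6)²=625/36
  (18-65/6)²=1849/36
  (1-65/6)²=3481/36
  (14-65/6)²=361/36
  (5-65/6)²=1225/36
Σ(x-μ)² = 1265/6
σ² = (1265/6)/6 = 1265/36

σ = √(1265/36) ≈ 5.9278


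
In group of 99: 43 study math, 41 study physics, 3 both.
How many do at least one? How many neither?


|A∪B| = 43+41-3 = 81
Neither = 99-81 = 18

At least one: 81; Neither: 18


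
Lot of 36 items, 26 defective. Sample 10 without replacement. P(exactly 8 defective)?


Hypergeometric: C(26,8)×C(10,2)/C(36,10)
= 1562275×45/254186856 = 710125/2567544

P(X=8) = 710125/2567544 ≈ 27.66%


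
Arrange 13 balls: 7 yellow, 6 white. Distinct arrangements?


13!/(7!×6!) = 1716

1716


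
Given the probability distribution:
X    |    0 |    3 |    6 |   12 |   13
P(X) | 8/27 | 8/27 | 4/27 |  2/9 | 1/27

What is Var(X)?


E[X] = 133/27
E[X²] = 1249/27
Var(X) = E[X²] - (E[X])² = 1249/27 - 17689/729 = 16034/729

Var(X) = 16034/729 ≈ 21.9945


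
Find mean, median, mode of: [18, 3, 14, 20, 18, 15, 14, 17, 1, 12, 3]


Sorted: [1, 3, 3, 12, 14, 14, 15, 17, 18, 18, 20]
Mean = 135/11
Median = 14
Freq: {18: 2, 3: 2, 14: 2, 20: 1, 15: 1, 17: 1, 1: 1, 12: 1}
Mode: [3, 14, 18]

Mean=135/11, Median=14, Mode=[3, 14, 18]


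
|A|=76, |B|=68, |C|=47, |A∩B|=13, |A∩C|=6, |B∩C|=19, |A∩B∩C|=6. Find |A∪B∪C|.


|A∪B∪C| = 76+68+47-13-6-19+6 = 159

|A∪B∪C| = 159


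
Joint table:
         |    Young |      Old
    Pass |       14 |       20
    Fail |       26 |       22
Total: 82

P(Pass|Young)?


P(Pass|Young) = 14/(14+26) = 14/40 = 7/20

P = 7/20 ≈ 35.00%


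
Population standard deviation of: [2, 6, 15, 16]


Mean = 39/4
  (2-39/4)²=961/16
  (6-39/4)²=225/16
  (15-39/4)²=441/16
  (16-39/4)²=625/16
Σ(x-μ)² = 563/4
σ² = (563/4)/4 = 563/16

σ = √(563/16) ≈ 5.9319


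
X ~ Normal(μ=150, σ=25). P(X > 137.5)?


z = (137.5-150)/25 = -0.5
P(X > 137.5) = 1 - P(Z ≤ -0.5) = 1 - 0.3085 = 0.6915

P(X > 137.5) ≈ 0.6915


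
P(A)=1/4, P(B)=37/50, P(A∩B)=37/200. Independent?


P(A)×P(B) = 37/200
P(A∩B) = 37/200
Equal ✓ → Independent

Yes, independent


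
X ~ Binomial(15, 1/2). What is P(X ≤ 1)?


P(X ≤ 1) = Σ P(X=i) for i=0..1
P(X=0) = 1/32768
P(X=1) = 15/32768
Sum = 1/2048

P(X ≤ 1) = 1/2048 ≈ 0.05%


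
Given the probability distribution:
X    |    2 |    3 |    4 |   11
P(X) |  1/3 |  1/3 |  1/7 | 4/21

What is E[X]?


E[X] = Σ x·P(X=x)
= (2)×(1/3) + (3)×(1/3) + (4)×(1/7) + (11)×(4/21)
= 13/3

E[X] = 13/3


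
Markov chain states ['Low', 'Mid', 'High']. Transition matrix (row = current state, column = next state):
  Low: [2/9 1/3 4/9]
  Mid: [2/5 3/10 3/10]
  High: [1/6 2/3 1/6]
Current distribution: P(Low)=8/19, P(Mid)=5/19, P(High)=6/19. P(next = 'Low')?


P(next=Low) = Σᵢ P(now=i)×P(i→Low)
= 8/19×2/9 + 5/19×2/5 + 6/19×1/6
= 16/171 + 2/19 + 1/19 = 43/171

P = 43/171 ≈ 0.2515


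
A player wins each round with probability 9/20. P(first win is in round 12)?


Geometric: P(X=12) = (1-p)^(k-1)×p = (11/20)^11×9/20 = 2567805035499/4096000000000000

P(X=12) = 2567805035499/4096000000000000 ≈ 0.06%


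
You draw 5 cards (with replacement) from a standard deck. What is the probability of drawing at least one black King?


P(not a black King) = 50/52 = 25/26
P(none in 5 draws) = (25/26)^5 = 9765625/11881376
P(≥1 black King) = 1 - 9765625/11881376 = 2115751/11881376

P = 2115751/11881376 ≈ 17.81%


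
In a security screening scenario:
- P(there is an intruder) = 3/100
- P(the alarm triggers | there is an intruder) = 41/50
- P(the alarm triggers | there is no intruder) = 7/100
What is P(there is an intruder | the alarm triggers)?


Using Bayes' theorem:
P(A|B) = P(B|A)·P(A) / P(B)

P(the alarm triggers) = 41/50 × 3/100 + 7/100 × 97/100
= 123/5000 + 679/10000 = 37/400

P(there is an intruder|the alarm triggers) = (123/5000) / (37/400) = 246/925

P(there is an intruder|the alarm triggers) = 246/925 ≈ 26.59%


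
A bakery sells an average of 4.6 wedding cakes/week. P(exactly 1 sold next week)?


Poisson(λ=4.6): P(X=1) = e^(-λ)×λ^k/k!
= e^(-4.6) × 4.6^1 / 1!
≈ 0.01005183574 × 4.6 / 1 ≈ 0.046238

P(X=1) ≈ 0.046238 ≈ 4.62%


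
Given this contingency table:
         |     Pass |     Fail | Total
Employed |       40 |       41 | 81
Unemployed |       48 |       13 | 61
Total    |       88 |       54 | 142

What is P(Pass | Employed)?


P(Pass | Employed) = 40/(40+41) = 40/81

P(Pass|Employed) = 40/81 ≈ 49.38%


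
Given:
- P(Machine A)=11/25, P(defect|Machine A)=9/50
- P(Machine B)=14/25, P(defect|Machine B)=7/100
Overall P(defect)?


P(B) = Σ P(B|Aᵢ)×P(Aᵢ)
  9/50×11/25 = 99/1250
  7/100×14/25 = 49/1250
Sum = 74/625

P(defect) = 74/625 ≈ 11.84%


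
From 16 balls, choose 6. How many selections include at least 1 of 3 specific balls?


Complement: C(16,6) - C(13,6) = 8008 - 1716 = 6292

6292


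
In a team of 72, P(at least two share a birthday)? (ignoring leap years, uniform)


P(all different) = Π(365-i)/365 for i=0..71
= 0.000547
P(match) = 1 - 0.000547 = 0.999453

P ≈ 0.9995 ≈ 99.95%
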